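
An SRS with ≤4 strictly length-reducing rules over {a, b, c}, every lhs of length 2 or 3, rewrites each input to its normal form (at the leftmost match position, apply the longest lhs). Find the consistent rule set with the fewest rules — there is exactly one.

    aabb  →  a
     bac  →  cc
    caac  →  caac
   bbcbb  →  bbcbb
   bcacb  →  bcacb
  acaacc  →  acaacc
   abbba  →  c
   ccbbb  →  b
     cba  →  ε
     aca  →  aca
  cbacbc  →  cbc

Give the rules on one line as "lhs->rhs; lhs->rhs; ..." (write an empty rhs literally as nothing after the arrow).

  | aabb => a
  | bac => cc
  | caac
  | bbcbb

abb->; ba->c; cba->; ccb->ab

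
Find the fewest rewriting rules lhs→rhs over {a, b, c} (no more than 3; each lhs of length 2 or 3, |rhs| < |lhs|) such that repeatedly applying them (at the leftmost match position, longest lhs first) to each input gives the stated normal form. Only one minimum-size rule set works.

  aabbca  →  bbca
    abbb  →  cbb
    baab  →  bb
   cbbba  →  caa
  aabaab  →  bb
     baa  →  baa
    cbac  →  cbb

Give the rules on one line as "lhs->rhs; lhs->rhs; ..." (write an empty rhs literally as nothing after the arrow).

  | aabbca => acbca => bbca
  | abbb => cbb
  | baab => bac => bb
  | cbbba => caa

ab->c; ac->b; bbb->a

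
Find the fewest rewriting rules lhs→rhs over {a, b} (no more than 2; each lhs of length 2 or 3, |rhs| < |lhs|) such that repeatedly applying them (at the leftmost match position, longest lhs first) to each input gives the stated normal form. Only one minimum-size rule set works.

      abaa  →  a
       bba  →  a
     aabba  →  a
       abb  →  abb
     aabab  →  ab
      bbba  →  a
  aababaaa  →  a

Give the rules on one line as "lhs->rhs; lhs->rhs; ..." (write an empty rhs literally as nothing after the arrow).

aa->a; ba->a

  | abaa => aaa => aa => a
  | bba => ba => a
  | aabba => abba => aba => aa => a
  | abb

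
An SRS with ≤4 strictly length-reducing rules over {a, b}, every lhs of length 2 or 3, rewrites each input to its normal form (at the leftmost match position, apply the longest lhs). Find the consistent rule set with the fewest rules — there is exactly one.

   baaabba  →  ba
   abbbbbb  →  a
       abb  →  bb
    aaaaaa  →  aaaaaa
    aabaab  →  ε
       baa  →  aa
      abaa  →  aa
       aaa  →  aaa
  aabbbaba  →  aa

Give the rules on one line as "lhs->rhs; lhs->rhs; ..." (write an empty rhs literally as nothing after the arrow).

aab->; ab->b; baa->aa; bbb->a

  | baaabba => aaabba => aba => ba
  | abbbbbb => bbbbbb => abbb => bbb => a
  | abb => bb
  | aaaaaa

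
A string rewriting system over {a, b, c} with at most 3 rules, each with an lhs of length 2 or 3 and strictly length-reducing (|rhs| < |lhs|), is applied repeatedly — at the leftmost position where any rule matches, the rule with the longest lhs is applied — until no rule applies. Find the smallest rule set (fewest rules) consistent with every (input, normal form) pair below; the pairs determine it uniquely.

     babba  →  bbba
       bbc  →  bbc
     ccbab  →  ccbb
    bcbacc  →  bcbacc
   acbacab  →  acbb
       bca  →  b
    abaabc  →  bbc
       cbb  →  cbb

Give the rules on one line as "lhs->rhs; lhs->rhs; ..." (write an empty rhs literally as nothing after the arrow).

ab->b; ca->

  | babba => bbba
  | bbc
  | ccbab => ccbb
  | bcbacc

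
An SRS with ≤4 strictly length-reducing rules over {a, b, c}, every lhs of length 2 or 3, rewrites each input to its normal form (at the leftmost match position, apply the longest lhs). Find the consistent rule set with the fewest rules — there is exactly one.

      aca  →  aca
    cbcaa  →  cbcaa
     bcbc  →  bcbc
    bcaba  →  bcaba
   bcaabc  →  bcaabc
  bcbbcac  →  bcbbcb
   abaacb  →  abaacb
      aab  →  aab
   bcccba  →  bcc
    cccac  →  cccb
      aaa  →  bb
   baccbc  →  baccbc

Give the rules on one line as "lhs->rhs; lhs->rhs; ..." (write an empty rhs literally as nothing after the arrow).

aaa->bb; cac->cb; cba->

  | aca
  | cbcaa
  | bcbc
  | bcaba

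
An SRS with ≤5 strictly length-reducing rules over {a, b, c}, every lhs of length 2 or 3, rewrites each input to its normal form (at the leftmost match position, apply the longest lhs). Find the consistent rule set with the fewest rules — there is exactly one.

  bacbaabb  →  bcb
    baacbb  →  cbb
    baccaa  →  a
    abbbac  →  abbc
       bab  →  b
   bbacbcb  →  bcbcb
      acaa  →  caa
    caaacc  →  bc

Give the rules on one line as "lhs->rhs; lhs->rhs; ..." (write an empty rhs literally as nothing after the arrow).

ac->c; ba->; cab->bc; cc->b

  | bacbaabb => cbaabb => cabb => bcb
  | baacbb => acbb => cbb
  | baccaa => ccaa => baa => a
  | abbbac => abbc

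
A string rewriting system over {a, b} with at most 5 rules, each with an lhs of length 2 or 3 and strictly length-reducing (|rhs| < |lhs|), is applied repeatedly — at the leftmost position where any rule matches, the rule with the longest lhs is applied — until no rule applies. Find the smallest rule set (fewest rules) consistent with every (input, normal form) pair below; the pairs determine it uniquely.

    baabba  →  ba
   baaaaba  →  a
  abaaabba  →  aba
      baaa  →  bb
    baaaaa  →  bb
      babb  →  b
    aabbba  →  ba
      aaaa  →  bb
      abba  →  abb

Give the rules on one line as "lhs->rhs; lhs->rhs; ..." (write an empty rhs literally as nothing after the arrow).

aa->b; bab->; bba->bb; bbb->

  | baabba => bbbba => ba
  | baaaaba => bbaaba => bbaba => bbba => a
  | abaaabba => abbabba => abbbba => aba
  | baaa => bba => bb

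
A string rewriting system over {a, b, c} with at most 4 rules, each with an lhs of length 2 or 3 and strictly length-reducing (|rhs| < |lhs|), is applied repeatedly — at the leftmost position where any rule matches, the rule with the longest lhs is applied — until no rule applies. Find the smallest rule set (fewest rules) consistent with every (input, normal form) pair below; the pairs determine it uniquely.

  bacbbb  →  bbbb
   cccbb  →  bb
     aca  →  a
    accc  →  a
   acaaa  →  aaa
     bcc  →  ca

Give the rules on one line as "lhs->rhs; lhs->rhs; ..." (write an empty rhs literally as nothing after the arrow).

  | bacbbb => bbbb
  | cccbb => acbb => bb
  | aca => a
  | accc => cc => a

ac->; bcc->ca; cc->a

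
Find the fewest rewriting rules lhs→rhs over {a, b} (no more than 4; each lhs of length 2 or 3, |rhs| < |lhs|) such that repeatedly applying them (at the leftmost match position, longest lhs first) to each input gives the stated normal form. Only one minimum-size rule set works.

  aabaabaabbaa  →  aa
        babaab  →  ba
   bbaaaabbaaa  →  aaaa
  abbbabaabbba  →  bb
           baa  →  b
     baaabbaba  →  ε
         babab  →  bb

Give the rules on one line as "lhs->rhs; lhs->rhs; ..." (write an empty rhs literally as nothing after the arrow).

ab->a; aba->; baa->b; bba->

  | aabaabaabbaa => aabaabbaa => aabbaa => aabaa => aa
  | babaab => bab => ba
  | bbaaaabbaaa => aaabbaaa => aaabaaa => aaaa
  | abbbabaabbba => abbabaabbba => ababaabbba => baabbba => bbbba => bb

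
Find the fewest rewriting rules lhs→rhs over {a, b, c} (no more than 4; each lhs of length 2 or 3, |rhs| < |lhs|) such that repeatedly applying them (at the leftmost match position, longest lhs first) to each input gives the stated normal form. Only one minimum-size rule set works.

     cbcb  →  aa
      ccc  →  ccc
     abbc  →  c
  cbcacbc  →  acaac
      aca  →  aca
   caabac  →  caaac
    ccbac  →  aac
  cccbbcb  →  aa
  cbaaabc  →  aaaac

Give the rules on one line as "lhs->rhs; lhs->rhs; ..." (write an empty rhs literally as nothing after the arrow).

  | cbcb => acb => aa
  | ccc
  | abbc => c
  | cbcacbc => acacbc => acaac

ab->a; abb->; cb->a; ccb->cb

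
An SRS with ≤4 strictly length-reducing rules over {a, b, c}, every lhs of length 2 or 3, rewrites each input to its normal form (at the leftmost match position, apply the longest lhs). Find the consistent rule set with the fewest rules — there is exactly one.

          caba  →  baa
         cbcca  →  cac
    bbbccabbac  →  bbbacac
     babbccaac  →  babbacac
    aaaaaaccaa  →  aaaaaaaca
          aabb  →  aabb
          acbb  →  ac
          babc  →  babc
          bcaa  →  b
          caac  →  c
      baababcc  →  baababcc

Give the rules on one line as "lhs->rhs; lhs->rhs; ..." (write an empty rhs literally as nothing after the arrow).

  | caba => baa
  | cbcca => ccca => cac
  | bbbccabbac => bbbacbbac => bbbacbac => bbbacac
  | babbccaac => babbacac

caa->; cab->ba; cb->c; cca->ac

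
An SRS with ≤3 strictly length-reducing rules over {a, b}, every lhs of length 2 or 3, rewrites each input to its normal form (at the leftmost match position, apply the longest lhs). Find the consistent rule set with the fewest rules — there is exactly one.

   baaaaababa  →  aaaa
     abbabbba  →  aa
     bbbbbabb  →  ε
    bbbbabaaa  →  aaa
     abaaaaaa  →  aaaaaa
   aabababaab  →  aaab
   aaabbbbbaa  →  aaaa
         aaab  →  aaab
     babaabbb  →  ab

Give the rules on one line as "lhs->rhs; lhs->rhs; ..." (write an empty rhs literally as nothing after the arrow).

ba->; bb->

  | baaaaababa => aaaababa => aaaaba => aaaa
  | abbabbba => aabbba => aaba => aa
  | bbbbbabb => bbbabb => babb => bb => ε
  | bbbbabaaa => bbabaaa => abaaa => aaa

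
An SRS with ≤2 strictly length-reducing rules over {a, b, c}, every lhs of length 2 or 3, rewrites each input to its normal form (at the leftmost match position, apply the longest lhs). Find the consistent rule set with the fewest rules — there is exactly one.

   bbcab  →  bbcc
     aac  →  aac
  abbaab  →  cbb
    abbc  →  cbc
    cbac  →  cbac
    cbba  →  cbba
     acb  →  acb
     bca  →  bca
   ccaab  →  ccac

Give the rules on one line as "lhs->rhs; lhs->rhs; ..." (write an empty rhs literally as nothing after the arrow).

ab->c; baa->b

  | bbcab => bbcc
  | aac
  | abbaab => cbaab => cbb
  | abbc => cbc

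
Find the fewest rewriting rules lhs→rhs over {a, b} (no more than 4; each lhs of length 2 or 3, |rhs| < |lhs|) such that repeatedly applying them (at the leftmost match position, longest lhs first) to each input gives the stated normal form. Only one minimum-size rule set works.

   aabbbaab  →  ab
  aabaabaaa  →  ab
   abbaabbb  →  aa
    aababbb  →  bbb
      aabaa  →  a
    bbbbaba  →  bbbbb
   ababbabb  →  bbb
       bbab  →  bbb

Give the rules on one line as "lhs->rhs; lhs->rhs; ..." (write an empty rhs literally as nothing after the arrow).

  | aabbbaab => aabbaab => aabaab => aaaab => ab
  | aabaabaaa => aaaabaaa => abaaa => abaa => aba => ab
  | abbaabbb => aabbb => aabb => aab => aa
  | aababbb => aaabbb => bbb

aaa->; aab->aa; abb->; ba->b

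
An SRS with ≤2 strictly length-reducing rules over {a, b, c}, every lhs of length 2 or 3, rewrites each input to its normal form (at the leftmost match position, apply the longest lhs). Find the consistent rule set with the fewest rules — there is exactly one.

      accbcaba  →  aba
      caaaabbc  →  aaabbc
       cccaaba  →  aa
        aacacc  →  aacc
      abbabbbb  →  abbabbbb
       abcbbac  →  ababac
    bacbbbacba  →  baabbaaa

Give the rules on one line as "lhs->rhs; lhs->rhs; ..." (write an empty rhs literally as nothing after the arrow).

ca->; cb->a

  | accbcaba => acacaba => acaba => aba
  | caaaabbc => aaabbc
  | cccaaba => ccaba => cba => aa
  | aacacc => aacc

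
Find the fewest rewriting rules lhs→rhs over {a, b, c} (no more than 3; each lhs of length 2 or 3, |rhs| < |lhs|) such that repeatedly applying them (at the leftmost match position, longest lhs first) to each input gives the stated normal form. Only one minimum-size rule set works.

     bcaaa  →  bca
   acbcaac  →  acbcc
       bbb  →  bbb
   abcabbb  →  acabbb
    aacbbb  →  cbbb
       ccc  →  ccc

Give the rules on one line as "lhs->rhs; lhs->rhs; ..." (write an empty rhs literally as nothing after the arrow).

aa->; abc->ac

  | bcaaa => bca
  | acbcaac => acbcc
  | bbb
  | abcabbb => acabbb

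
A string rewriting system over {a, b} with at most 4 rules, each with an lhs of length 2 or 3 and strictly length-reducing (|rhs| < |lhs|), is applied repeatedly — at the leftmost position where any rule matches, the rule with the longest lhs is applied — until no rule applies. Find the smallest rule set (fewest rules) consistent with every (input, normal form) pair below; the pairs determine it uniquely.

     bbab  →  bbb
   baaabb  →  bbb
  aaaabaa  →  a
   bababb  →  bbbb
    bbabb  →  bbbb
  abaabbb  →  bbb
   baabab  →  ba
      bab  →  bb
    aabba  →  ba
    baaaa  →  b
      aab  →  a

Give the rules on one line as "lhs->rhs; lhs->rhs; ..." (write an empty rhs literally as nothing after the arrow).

  | bbab => bbb
  | baaabb => babb => bbb
  | aaaabaa => aabaa => aaa => a
  | bababb => bbabb => bbbb

aa->; aab->a; ab->b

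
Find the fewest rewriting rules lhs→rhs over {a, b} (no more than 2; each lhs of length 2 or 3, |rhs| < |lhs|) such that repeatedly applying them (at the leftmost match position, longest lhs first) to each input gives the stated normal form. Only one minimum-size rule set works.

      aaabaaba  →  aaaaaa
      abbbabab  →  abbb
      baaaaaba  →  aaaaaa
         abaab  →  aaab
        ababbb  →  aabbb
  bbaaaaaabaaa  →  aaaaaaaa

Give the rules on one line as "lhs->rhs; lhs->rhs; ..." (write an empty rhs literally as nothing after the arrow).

  | aaabaaba => aaaaaba => aaaaaa
  | abbbabab => abbbab => abbb
  | baaaaaba => aaaaaba => aaaaaa
  | abaab => aaab

ba->a; bba->b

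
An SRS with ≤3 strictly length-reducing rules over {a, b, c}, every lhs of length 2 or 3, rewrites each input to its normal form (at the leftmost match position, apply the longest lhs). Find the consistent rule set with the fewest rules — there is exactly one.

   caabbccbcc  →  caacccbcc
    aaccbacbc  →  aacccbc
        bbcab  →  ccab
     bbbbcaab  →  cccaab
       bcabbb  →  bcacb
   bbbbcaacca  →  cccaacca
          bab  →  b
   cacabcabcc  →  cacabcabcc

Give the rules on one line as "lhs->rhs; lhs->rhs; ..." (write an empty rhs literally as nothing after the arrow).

  | caabbccbcc => caacccbcc
  | aaccbacbc => aacccbc
  | bbcab => ccab
  | bbbbcaab => cbbcaab => cccaab

ba->; bb->c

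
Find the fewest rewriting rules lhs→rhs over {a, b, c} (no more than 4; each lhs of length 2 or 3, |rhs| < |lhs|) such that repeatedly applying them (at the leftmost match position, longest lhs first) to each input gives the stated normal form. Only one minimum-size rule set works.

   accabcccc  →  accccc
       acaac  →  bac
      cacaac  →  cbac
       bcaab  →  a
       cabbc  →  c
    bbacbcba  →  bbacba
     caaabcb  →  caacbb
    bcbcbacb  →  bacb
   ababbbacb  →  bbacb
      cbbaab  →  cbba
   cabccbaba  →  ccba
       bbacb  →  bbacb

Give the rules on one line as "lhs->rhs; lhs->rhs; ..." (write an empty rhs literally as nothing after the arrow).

ab->; abc->cb; aca->b; bc->

  | accabcccc => acccbccc => accccc
  | acaac => bac
  | cacaac => cbac
  | bcaab => aab => a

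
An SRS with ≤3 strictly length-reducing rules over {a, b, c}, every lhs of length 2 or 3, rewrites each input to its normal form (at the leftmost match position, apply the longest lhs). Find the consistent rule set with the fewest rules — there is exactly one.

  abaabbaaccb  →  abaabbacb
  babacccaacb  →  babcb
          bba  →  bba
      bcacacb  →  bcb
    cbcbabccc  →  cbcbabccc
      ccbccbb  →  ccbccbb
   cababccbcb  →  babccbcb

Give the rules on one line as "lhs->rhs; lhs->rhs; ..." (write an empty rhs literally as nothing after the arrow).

  | abaabbaaccb => abaabbacb
  | babacccaacb => babccaacb => babcacb => babcb
  | bba
  | bcacacb => bcacb => bcb

acc->c; ca->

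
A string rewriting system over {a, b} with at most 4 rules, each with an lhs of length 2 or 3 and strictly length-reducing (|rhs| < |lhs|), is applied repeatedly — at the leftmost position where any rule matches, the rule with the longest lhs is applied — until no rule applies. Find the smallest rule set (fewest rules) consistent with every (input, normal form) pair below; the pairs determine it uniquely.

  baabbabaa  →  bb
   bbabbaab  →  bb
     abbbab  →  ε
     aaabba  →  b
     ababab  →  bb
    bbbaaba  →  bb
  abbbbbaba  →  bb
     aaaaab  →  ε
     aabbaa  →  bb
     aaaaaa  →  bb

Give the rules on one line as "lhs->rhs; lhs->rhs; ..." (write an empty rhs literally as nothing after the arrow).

  | baabbabaa => babbabaa => bbbabaa => aaabaa => bbbaa => aaaa => bba => bb
  | bbabbaab => bbbbaab => aabaab => baab => bab => bb
  | abbbab => aaaab => bbab => bbb => aa => ε
  | aaabba => bbbba => aaba => ba => b

aa->; aaa->bb; ba->b; bbb->aa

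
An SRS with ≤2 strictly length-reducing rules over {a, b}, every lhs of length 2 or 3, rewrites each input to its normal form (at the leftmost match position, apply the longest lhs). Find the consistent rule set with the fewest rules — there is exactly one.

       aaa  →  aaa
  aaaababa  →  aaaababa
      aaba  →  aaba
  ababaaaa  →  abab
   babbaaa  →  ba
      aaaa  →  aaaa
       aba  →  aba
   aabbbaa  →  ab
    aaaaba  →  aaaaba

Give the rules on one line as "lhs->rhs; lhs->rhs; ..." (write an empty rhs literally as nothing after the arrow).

abb->; baa->b

  | aaa
  | aaaababa
  | aaba
  | ababaaaa => ababaa => abab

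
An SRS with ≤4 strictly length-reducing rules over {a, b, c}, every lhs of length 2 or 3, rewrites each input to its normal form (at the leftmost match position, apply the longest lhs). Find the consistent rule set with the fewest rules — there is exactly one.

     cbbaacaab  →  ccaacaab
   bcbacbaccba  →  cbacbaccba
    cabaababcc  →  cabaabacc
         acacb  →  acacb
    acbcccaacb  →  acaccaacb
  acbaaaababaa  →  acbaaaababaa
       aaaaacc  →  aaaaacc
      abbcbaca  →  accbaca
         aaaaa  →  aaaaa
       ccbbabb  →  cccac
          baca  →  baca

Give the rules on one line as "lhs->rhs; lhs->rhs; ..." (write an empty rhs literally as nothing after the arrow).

  | cbbaacaab => ccaacaab
  | bcbacbaccba => cbacbaccba
  | cabaababcc => cabaabacc
  | acacb

bb->c; bc->c; cbc->ca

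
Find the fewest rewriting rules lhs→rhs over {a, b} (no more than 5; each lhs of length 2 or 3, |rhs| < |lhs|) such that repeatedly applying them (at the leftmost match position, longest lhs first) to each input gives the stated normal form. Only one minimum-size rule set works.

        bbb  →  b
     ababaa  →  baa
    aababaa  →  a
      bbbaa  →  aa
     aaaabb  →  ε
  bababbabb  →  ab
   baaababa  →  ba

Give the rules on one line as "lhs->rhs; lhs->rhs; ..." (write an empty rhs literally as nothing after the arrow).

  | bbb => bb => b
  | ababaa => baa
  | aababaa => abaa => a
  | bbbaa => bbaa => aa

aab->; aba->; bb->b; bba->a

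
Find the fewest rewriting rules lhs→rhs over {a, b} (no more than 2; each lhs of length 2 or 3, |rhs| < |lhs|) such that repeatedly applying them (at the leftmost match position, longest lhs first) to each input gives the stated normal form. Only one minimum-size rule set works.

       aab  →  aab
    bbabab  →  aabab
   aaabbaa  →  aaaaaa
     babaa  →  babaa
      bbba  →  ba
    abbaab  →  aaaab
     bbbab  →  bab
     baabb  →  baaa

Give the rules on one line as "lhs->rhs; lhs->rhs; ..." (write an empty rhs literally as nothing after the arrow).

bb->a; bbb->b

  | aab
  | bbabab => aabab
  | aaabbaa => aaaaaa
  | babaa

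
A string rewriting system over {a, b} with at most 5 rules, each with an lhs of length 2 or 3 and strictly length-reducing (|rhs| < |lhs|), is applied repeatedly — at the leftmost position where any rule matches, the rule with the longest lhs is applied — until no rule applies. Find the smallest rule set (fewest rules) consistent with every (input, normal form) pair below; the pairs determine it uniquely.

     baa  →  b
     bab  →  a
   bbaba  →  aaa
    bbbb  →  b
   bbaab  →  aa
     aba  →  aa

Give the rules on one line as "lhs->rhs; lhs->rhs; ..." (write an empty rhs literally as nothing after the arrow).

ab->; aba->aa; ba->b; bb->a

  | baa => ba => b
  | bab => bb => a
  | bbaba => aaba => aaa
  | bbbb => abb => b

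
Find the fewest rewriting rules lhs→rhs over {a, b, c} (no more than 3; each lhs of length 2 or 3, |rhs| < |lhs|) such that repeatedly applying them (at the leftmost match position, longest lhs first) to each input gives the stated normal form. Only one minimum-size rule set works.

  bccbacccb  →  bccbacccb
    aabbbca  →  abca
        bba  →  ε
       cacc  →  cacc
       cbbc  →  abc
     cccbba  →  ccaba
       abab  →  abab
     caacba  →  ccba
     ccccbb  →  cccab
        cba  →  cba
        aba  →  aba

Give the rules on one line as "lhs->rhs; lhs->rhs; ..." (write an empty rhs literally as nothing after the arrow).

aa->; bb->a; cbb->ab

  | bccbacccb
  | aabbbca => bbbca => abca
  | bba => aa => ε
  | cacc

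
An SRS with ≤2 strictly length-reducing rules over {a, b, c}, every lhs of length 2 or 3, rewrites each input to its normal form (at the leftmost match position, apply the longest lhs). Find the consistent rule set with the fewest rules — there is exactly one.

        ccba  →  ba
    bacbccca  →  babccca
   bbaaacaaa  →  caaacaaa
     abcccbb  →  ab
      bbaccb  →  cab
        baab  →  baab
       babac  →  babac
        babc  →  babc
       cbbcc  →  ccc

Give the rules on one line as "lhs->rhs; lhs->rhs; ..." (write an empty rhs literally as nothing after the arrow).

  | ccba => cba => ba
  | bacbccca => babccca
  | bbaaacaaa => caaacaaa
  | abcccbb => abccbb => abcbb => abbb => acb => ab

bb->c; cb->b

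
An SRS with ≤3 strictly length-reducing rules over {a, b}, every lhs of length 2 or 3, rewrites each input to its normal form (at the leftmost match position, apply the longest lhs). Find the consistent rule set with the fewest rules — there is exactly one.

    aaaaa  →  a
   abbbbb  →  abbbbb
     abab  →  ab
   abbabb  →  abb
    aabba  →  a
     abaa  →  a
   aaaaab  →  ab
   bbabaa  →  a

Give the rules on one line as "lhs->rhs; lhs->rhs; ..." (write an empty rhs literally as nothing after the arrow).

aa->a; ba->a

  | aaaaa => aaaa => aaa => aa => a
  | abbbbb
  | abab => aab => ab
  | abbabb => ababb => aabb => abb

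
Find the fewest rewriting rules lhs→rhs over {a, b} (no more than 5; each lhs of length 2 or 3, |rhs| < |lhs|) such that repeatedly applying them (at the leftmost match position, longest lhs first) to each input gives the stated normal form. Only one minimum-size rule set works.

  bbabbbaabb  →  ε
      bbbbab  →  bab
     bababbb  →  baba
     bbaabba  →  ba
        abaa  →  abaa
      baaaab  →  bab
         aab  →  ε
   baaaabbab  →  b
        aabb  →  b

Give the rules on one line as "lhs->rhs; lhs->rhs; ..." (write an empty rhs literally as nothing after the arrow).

aaa->; aab->; bb->; bbb->

  | bbabbbaabb => abbbaabb => aaabb => bb => ε
  | bbbbab => bab
  | bababbb => baba
  | bbaabba => aabba => ba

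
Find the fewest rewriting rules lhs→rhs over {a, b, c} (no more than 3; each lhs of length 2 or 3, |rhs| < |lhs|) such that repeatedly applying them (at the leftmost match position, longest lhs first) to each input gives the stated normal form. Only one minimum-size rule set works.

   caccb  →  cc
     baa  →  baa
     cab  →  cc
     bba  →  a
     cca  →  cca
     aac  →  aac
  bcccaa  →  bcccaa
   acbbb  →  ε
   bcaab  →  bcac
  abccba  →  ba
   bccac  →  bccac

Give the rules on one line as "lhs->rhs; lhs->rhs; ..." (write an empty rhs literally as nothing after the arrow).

  | caccb => cacb => cab => cc
  | baa
  | cab => cc
  | bba => a

ab->c; bb->; cb->b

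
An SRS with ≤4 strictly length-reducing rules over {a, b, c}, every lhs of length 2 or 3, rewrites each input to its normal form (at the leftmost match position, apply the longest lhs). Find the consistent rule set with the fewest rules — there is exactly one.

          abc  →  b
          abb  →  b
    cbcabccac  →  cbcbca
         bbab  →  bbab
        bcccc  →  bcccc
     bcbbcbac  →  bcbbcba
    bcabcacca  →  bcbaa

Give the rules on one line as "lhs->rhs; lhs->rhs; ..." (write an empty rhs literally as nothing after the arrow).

  | abc => b
  | abb => b
  | cbcabccac => cbcbcac => cbcbca
  | bbab

abb->b; abc->b; ac->a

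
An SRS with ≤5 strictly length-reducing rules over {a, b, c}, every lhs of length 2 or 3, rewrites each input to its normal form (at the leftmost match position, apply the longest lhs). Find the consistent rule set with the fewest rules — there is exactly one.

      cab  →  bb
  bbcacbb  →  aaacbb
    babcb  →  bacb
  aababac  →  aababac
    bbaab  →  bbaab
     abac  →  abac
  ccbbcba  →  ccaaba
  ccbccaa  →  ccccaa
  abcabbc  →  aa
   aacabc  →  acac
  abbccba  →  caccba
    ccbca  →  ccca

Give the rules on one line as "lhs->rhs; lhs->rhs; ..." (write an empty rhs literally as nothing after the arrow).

abb->ca; bbc->aa; bc->c; cab->bb

  | cab => bb
  | bbcacbb => aaacbb
  | babcb => bacb
  | aababac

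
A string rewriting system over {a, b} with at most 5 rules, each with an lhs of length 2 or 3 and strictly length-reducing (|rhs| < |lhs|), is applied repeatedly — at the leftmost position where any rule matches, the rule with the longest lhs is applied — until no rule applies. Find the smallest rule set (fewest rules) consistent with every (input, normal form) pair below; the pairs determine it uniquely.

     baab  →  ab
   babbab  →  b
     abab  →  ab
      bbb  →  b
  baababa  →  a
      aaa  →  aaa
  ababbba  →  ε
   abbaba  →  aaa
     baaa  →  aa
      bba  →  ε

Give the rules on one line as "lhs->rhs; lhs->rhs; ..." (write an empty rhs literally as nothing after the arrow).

  | baab => ab
  | babbab => bbab => bab => b
  | abab => ab
  | bbb => bb => b

aab->bb; abb->aa; ba->; bb->b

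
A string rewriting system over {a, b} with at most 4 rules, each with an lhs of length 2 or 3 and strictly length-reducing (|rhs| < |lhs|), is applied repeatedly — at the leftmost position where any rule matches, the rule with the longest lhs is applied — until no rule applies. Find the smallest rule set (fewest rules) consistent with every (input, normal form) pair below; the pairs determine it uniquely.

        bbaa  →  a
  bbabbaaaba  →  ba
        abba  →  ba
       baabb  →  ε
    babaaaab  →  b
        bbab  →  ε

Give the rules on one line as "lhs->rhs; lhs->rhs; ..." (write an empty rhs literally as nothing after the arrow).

  | bbaa => aa => a
  | bbabbaaaba => abbaaaba => baaaba => baaba => baba => ba
  | abba => ba
  | baabb => babb => bb => ε

aa->a; ab->; bb->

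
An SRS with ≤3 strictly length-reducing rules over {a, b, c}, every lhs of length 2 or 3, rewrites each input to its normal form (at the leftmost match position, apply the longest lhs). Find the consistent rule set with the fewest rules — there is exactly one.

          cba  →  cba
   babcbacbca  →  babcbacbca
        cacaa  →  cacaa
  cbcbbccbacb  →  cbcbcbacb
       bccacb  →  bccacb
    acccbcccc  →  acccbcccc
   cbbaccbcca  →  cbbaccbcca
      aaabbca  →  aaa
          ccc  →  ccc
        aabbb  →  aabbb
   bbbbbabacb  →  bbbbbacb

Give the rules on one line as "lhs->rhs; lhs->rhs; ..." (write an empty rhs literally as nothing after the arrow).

aba->a; bbc->b

  | cba
  | babcbacbca
  | cacaa
  | cbcbbccbacb => cbcbcbacb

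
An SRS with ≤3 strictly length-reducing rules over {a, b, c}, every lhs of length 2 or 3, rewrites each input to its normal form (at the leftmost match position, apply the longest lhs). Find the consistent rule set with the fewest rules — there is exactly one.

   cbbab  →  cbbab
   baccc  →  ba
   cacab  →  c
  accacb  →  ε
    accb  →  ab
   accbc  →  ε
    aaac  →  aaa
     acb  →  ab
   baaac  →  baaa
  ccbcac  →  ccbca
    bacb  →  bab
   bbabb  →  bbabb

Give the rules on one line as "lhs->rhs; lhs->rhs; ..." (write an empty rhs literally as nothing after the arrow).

  | cbbab
  | baccc => bacc => bac => ba
  | cacab => caab => c
  | accacb => acacb => aacb => aab => ε

aab->; abc->; ac->a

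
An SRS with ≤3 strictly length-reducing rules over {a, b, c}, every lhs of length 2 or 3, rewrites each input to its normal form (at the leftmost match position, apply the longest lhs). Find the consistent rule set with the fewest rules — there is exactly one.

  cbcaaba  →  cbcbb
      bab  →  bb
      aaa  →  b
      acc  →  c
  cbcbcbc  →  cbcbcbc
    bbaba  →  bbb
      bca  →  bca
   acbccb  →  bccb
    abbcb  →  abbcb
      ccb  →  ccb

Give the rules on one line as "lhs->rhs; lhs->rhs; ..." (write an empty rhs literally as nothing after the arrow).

  | cbcaaba => cbcbba => cbcbb
  | bab => bb
  | aaa => ba => b
  | acc => c

aa->b; ac->; ba->b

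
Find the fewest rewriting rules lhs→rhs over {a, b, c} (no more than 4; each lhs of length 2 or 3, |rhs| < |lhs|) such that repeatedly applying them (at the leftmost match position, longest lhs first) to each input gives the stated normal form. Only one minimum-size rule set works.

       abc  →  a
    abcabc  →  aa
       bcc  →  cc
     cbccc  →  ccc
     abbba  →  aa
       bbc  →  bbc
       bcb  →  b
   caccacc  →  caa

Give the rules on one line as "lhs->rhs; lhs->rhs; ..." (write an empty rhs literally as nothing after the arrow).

ab->a; ac->a; bcc->cc; cb->

  | abc => ac => a
  | abcabc => acabc => aabc => aac => aa
  | bcc => cc
  | cbccc => ccc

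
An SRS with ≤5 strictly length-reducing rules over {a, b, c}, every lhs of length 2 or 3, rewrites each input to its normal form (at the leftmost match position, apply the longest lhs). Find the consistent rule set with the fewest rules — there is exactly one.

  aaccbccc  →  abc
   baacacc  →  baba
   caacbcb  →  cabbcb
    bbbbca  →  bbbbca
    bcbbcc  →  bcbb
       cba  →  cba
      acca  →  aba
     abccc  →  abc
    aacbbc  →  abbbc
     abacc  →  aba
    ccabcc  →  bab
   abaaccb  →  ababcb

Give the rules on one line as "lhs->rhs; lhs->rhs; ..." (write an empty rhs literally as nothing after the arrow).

  | aaccbccc => abcbccc => abccc => abc
  | baacacc => babacc => baba
  | caacbcb => cabbcb
  | bbbbca

aac->ab; cbc->c; cc->; cca->ba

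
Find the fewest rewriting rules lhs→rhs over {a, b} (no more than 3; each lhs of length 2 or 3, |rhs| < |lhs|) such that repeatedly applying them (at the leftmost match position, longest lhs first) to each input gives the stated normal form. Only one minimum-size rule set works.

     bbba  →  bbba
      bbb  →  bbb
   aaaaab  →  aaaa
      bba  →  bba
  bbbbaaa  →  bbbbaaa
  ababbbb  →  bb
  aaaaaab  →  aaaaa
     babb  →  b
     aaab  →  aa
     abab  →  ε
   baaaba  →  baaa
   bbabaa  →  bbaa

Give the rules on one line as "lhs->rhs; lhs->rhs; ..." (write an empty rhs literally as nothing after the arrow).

ab->; abb->

  | bbba
  | bbb
  | aaaaab => aaaa
  | bba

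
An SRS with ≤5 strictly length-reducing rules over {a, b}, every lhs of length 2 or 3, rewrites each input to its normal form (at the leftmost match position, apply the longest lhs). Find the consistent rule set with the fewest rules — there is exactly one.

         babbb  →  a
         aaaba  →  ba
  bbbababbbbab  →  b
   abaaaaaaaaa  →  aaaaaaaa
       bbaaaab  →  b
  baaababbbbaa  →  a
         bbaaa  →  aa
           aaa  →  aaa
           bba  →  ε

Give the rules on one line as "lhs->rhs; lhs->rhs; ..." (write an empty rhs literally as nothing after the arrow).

  | babbb => bbbb => abb => bb => a
  | aaaba => aaba => aba => ba
  | bbbababbbbab => abababbbbab => bababbbbab => bbabbbbab => bbbbab => abbab => bbab => b
  | abaaaaaaaaa => baaaaaaaaa => aaaaaaaa

ab->b; baa->a; bb->a; bba->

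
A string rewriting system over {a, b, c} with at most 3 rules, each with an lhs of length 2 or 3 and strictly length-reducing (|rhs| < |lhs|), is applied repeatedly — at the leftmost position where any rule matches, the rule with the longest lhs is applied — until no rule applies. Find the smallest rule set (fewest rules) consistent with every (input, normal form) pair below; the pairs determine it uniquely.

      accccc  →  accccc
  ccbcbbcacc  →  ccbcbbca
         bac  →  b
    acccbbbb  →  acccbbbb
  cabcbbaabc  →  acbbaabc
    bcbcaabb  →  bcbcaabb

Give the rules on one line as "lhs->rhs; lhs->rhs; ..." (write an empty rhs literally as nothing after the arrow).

bac->b; cab->a; cac->ca

  | accccc
  | ccbcbbcacc => ccbcbbcac => ccbcbbca
  | bac => b
  | acccbbbb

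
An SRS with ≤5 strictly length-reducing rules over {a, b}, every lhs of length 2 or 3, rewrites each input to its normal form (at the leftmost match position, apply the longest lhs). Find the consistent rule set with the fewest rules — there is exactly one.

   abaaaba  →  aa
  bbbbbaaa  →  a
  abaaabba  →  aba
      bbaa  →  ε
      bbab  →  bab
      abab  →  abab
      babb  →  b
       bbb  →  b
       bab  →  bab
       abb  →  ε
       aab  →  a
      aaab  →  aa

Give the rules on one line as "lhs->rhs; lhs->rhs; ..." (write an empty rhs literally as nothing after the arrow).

  | abaaaba => aaba => aa
  | bbbbbaaa => bbbbaaa => bbbaaa => bbaaa => baaa => a
  | abaaabba => aabba => aba
  | bbaa => baa => ε

aab->a; abb->; baa->; bb->b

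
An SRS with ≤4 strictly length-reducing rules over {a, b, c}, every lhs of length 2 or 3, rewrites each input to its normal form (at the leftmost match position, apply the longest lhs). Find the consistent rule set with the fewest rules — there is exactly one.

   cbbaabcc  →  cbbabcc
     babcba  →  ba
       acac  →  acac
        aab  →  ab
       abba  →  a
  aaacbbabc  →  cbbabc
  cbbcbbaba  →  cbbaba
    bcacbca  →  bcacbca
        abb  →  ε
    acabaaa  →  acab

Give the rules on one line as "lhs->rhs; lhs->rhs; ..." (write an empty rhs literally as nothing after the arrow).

aa->a; aaa->; abb->; bcb->

  | cbbaabcc => cbbabcc
  | babcba => baa => ba
  | acac
  | aab => ab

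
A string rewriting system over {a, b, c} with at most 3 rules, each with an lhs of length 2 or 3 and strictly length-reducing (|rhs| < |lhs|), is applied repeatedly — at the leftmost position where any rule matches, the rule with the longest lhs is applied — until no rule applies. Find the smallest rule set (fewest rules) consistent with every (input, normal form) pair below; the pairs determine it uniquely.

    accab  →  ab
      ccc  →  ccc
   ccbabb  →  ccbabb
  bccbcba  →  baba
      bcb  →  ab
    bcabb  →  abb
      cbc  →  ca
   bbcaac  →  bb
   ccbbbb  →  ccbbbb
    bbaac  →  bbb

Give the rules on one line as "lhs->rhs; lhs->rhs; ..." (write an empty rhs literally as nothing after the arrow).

  | accab => bcab => aab => ab
  | ccc
  | ccbabb
  | bccbcba => acbcba => bbcba => baba

aa->a; ac->b; bc->a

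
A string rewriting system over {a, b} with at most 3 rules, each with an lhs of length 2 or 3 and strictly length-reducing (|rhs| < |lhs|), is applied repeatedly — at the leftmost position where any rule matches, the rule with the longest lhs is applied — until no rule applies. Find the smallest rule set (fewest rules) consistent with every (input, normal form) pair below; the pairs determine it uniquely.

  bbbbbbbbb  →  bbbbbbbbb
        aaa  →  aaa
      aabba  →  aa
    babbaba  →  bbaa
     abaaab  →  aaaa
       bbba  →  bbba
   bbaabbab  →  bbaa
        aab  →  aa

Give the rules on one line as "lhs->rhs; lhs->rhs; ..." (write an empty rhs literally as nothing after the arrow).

ab->a; abb->b

  | bbbbbbbbb
  | aaa
  | aabba => aba => aa
  | babbaba => bbaba => bbaa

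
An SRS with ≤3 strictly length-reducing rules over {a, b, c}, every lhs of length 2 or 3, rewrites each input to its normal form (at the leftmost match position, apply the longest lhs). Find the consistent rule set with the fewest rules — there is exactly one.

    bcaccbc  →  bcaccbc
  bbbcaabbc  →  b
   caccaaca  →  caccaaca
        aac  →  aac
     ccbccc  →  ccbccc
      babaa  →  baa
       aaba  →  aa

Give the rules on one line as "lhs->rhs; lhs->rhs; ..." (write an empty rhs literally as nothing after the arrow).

  | bcaccbc
  | bbbcaabbc => bbaabbc => bbabc => bbc => b
  | caccaaca
  | aac

ab->; bbc->b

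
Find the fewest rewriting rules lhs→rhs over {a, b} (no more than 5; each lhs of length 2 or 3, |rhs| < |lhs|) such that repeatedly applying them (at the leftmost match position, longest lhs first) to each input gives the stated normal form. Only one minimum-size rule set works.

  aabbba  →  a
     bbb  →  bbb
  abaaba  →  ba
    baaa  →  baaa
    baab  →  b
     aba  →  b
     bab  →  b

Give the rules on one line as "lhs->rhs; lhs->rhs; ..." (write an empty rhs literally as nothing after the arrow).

  | aabbba => bba => a
  | bbb
  | abaaba => baba => ba
  | baaa

aab->; aba->b; bab->b; bba->a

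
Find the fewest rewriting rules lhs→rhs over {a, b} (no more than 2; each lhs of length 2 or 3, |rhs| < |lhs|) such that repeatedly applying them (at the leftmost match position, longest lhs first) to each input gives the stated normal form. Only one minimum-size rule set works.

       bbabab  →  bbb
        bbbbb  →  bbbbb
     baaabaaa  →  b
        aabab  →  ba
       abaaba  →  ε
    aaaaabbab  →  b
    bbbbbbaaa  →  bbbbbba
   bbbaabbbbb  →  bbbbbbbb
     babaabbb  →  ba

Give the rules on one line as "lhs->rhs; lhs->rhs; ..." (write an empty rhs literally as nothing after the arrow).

aa->; ab->a

  | bbabab => bbaab => bbb
  | bbbbb
  | baaabaaa => babaaa => baaaa => baa => b
  | aabab => bab => ba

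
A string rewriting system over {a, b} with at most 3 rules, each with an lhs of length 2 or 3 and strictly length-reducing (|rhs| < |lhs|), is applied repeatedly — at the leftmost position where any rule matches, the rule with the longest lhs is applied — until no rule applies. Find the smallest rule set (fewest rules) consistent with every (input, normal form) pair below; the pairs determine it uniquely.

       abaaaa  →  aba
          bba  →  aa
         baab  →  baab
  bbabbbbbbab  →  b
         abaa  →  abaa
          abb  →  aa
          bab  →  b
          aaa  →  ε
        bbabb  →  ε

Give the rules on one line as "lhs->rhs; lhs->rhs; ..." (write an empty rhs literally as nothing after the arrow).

aaa->; bab->b; bb->a

  | abaaaa => aba
  | bba => aa
  | baab
  | bbabbbbbbab => aabbbbbbab => aaabbbbab => bbbbab => abbab => aaab => b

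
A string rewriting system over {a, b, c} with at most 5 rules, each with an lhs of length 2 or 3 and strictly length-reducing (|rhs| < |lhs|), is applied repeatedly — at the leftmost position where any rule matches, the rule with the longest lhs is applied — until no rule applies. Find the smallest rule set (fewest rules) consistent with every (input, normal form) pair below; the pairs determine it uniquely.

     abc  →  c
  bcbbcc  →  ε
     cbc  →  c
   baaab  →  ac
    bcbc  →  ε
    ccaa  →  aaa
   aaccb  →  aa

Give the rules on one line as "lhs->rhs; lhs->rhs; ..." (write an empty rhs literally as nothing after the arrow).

ab->; baa->ac; bc->; cc->a

  | abc => c
  | bcbbcc => bbcc => bc => ε
  | cbc => c
  | baaab => acab => ac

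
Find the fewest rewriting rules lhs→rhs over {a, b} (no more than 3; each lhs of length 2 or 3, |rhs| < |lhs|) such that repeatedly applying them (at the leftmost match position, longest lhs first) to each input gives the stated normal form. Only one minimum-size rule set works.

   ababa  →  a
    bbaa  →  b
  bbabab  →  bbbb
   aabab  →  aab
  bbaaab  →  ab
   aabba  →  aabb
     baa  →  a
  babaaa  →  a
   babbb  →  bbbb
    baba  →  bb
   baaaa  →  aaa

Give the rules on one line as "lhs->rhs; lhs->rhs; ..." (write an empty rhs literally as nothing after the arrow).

aba->a; ba->b; baa->a

  | ababa => aba => a
  | bbaa => ba => b
  | bbabab => bbbab => bbbb
  | aabab => aab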